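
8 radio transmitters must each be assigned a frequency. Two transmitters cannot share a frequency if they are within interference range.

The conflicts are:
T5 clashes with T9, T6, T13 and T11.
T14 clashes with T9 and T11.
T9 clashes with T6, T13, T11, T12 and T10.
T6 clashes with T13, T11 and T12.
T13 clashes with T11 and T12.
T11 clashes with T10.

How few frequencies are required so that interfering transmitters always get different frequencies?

5

T5, T9, T6, T13, T11 all conflict with each other, so at least 5 frequencies are needed.
5 frequencies suffice: frequency 1 → {T9}; frequency 2 → {T11, T12}; frequency 3 → {T14, T6, T10}; frequency 4 → {T13}; frequency 5 → {T5}. Every pair that conflicts lands in different frequencies.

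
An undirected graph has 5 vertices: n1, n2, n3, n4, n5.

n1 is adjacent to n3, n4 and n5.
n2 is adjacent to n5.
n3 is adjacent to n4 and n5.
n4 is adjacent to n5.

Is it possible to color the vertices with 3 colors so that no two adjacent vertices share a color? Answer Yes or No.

n1, n3, n4, n5 are mutually adjacent (a clique of size 4), so at least 4 colors are needed.
So 3 colors are not enough.

No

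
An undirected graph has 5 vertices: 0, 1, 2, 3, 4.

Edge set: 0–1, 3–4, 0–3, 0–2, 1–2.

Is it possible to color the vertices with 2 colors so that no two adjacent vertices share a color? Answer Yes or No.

0, 1, 2 are pairwise adjacent, so at least 3 colors are needed.
So 2 colors are not enough.

No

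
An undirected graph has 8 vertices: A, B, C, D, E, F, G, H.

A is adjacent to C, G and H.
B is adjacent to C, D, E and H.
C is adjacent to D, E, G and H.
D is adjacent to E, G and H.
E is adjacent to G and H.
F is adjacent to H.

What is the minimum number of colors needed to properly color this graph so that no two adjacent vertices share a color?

5

B, C, D, E, H are mutually adjacent (a clique of size 5), so at least 5 colors are needed.
One proper 5-coloring: A=3, B=5, C=2, D=3, E=4, F=2, G=1, H=1. Every edge joins two different colors.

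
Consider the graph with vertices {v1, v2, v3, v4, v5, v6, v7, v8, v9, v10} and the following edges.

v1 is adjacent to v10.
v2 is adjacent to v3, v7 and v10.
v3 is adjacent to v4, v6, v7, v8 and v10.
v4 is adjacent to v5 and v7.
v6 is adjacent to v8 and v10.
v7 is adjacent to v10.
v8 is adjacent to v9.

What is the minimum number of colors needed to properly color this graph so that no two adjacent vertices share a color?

v2, v3, v7, v10 are pairwise adjacent (a clique of size 4), so at least 4 colors are needed.
A valid assignment using 4 colors: v1=red, v2=yellow, v3=red, v4=blue, v5=red, v6=green, v7=green, v8=blue, v9=red, v10=blue. Each edge has distinct colors on its endpoints.

4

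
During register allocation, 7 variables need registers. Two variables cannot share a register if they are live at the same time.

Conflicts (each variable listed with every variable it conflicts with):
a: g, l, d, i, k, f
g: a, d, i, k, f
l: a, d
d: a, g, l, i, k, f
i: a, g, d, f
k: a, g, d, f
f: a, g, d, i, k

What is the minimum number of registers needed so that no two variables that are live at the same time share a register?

a, g, d, k, f pairwise conflict, so at least 5 registers are needed.
5 registers suffice: register 1 → {a}; register 2 → {d}; register 3 → {g, l}; register 4 → {f}; register 5 → {i, k}. Every pair that conflicts lands in different registers.

5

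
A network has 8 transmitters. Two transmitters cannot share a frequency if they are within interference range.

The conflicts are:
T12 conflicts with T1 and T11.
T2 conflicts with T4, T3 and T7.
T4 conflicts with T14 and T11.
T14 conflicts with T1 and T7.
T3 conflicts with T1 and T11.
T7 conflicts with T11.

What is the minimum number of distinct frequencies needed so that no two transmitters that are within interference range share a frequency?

3

The cycle T2-T3-T1-T14-T4-T2 has odd length 5, so it cannot be 2-colored; at least 3 frequencies are needed.
3 frequencies suffice: T12=2, T2=1, T4=2, T14=3, T3=2, T1=1, T7=2, T11=1. Each listed conflict is separated.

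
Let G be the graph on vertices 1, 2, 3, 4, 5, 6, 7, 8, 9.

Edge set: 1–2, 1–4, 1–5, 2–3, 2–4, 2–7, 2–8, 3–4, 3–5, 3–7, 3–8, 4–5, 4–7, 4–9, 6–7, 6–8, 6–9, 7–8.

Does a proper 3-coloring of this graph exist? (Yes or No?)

2, 3, 4, 7 form a clique, so at least 4 colors are needed.
So 3 colors are not enough.

No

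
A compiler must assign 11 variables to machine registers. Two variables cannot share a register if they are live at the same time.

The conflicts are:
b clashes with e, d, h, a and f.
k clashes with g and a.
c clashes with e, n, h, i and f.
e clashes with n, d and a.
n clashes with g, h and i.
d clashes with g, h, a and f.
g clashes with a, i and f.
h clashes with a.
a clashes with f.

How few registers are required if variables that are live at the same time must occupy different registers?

4

b, e, d, a are mutually in conflict, so at least 4 registers are needed.
Using 4 registers: b=3, k=2, c=2, e=4, n=1, d=2, g=3, h=4, a=1, i=4, f=4. No two conflicting variables share a register.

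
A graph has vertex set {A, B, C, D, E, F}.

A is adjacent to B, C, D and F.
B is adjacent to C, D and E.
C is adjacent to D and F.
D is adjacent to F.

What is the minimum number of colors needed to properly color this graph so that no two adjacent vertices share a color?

4

A, B, C, D are mutually adjacent (a clique of size 4), so at least 4 colors are needed.
A valid assignment using 4 colors: A=3, B=1, C=2, D=4, E=2, F=1. Every edge joins two different colors.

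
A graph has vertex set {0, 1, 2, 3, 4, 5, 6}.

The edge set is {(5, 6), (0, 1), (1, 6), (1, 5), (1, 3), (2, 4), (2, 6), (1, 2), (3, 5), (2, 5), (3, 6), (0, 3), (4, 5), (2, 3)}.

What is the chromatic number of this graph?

5

1, 2, 3, 5, 6 are mutually adjacent (a clique of size 5), so at least 5 colors are needed.
A valid assignment using 5 colors: 0=b, 1=d, 2=b, 3=a, 4=a, 5=c, 6=e. Every edge joins two different colors.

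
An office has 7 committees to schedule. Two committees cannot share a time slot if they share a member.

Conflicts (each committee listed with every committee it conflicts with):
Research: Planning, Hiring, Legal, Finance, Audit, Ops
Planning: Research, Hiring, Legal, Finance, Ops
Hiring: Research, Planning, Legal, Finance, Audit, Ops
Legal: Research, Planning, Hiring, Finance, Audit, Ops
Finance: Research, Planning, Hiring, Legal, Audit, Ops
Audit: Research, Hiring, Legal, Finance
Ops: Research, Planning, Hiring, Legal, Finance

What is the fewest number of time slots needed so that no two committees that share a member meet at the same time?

6

Research, Planning, Hiring, Legal, Finance, Ops pairwise conflict, so at least 6 time slots are needed.
6 time slots suffice: Research=2, Planning=6, Hiring=3, Legal=1, Finance=4, Audit=5, Ops=5. No two conflicting committees share a time slot.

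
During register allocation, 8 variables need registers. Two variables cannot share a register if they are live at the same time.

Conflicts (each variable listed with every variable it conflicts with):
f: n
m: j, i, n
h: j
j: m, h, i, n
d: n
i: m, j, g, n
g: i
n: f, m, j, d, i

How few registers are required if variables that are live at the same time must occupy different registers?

m, j, i, n pairwise conflict, so at least 4 registers are needed.
4 registers suffice: register 1 → {h, g, n}; register 2 → {f, d, i}; register 3 → {j}; register 4 → {m}. No two conflicting variables share a register.

4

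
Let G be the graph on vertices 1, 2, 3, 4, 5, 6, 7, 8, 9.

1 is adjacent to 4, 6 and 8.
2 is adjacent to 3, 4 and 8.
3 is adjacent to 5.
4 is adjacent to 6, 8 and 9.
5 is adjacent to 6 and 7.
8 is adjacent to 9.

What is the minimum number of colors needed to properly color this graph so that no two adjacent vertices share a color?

1, 4, 8 form a triangle, so at least 3 colors are needed.
One proper 3-coloring: 1=green, 2=green, 3=blue, 4=red, 5=red, 6=blue, 7=blue, 8=blue, 9=green. Each edge has distinct colors on its endpoints.

3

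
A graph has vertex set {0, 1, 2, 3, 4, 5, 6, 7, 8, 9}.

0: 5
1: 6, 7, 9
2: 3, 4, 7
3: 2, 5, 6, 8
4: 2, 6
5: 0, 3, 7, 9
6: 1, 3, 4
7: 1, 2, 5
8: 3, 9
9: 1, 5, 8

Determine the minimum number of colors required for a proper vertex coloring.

The cycle 9-5-3-6-1-9 has odd length 5, so it cannot be 2-colored; at least 3 colors are needed.
3 colors suffice: color red → {0, 3, 4, 7, 9}; color blue → {1, 2, 5, 8}; color green → {6}. Each edge has distinct colors on its endpoints.

3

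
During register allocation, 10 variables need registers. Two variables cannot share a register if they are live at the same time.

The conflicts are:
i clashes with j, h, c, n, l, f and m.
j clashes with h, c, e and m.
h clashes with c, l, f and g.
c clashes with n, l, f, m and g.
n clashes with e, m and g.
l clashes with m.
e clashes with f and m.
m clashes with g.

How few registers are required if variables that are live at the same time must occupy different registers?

c, n, m, g are mutually in conflict, so at least 4 registers are needed.
4 registers suffice: register 1 → {c, e}; register 2 → {i, g}; register 3 → {h, m}; register 4 → {j, n, l, f}. Each listed conflict is separated.

4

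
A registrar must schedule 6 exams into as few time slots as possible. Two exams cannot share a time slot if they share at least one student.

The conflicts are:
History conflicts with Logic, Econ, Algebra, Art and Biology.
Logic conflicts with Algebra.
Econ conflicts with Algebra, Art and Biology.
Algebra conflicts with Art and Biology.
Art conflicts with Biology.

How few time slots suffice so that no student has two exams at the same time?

5

History, Econ, Algebra, Art, Biology pairwise conflict, so at least 5 time slots are needed.
5 time slots suffice: time slot 1 → {History}; time slot 2 → {Algebra}; time slot 3 → {Logic, Biology}; time slot 4 → {Econ}; time slot 5 → {Art}. No two conflicting exams share a time slot.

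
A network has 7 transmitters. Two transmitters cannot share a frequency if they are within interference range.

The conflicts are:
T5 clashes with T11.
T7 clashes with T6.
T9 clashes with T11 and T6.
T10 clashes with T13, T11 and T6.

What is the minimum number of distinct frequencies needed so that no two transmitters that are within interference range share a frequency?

2

T5 and T11 conflict, so at least 2 frequencies are needed.
2 frequencies suffice: frequency 1 → {T13, T11, T6}; frequency 2 → {T5, T7, T9, T10}. No two conflicting transmitters share a frequency.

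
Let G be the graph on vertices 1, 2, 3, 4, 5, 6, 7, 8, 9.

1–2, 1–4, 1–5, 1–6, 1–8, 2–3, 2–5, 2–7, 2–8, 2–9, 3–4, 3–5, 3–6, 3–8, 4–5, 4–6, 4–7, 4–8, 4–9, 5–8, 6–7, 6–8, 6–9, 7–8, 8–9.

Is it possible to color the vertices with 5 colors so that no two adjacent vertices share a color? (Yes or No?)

Yes

The chromatic number is 4. 4, 6, 8, 9 are mutually adjacent (a clique of size 4), so at least 4 colors are needed.
4 colors suffice: color a → {8}; color b → {2, 4}; color c → {5, 6}; color d → {1, 3, 7, 9}.
Since 5 ≥ 4, a proper 5-coloring certainly exists.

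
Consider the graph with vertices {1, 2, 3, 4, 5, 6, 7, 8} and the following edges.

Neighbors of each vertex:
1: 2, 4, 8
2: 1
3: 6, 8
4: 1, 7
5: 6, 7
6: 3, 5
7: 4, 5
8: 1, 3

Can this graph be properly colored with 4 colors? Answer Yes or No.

Yes

The chromatic number is 3. The cycle 1-4-7-5-6-3-8-1 has odd length 7, so it cannot be 2-colored; at least 3 colors are needed.
A valid assignment using 3 colors: 1=red, 2=blue, 3=red, 4=green, 5=red, 6=blue, 7=blue, 8=blue.
Since 4 ≥ 3, a proper 4-coloring certainly exists.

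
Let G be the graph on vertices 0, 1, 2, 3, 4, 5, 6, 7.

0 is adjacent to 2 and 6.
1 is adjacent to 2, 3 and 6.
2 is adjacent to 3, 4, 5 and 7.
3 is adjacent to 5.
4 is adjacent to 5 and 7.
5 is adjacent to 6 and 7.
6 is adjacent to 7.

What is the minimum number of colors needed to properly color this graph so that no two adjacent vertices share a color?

4

2, 4, 5, 7 are pairwise adjacent (a clique of size 4), so at least 4 colors are needed.
4 colors suffice: color a → {2, 6}; color b → {0, 1, 5}; color c → {3, 7}; color d → {4}. Each edge has distinct colors on its endpoints.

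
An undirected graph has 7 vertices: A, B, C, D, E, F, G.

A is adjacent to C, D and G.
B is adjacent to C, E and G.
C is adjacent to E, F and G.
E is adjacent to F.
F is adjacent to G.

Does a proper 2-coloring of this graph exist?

B, C, G form a triangle, so at least 3 colors are needed.
So 2 colors are not enough.

No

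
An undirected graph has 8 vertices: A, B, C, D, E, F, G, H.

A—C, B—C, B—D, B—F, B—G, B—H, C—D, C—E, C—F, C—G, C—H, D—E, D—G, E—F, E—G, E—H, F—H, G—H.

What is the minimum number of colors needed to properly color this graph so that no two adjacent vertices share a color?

B, C, D, G are mutually adjacent (a clique of size 4), so at least 4 colors are needed.
4 colors suffice: color 1 → {C}; color 2 → {A, B, E}; color 3 → {D, H}; color 4 → {F, G}. Each edge has distinct colors on its endpoints.

4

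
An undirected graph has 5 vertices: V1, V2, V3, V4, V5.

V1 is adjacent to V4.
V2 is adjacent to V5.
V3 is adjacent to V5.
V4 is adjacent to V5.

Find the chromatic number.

V3 and V5 are adjacent, so at least 2 colors are needed.
2 colors suffice: color red → {V1, V5}; color blue → {V2, V3, V4}. Each edge has distinct colors on its endpoints.

2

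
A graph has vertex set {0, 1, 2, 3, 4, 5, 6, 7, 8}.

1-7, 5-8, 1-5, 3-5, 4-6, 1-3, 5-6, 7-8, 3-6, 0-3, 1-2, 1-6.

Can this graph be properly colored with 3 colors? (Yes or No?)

No

1, 3, 5, 6 are pairwise adjacent (a clique of size 4), so at least 4 colors are needed.
So 3 colors are not enough.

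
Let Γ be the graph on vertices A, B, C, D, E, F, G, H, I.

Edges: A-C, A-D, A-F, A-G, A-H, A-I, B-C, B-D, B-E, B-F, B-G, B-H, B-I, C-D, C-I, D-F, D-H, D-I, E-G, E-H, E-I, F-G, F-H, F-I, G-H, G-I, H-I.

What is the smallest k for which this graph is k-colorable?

B, E, G, H, I are pairwise adjacent (a clique of size 5), so at least 5 colors are needed.
One proper 5-coloring: A=3, B=3, C=2, D=5, E=4, F=4, G=5, H=2, I=1. Every edge joins two different colors.

5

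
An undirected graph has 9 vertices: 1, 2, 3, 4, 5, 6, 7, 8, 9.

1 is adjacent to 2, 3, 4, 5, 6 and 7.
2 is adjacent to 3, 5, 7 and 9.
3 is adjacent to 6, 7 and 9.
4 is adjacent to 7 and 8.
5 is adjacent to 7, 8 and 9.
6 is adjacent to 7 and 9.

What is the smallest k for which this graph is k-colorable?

4

1, 3, 6, 7 are pairwise adjacent (a clique of size 4), so at least 4 colors are needed.
4 colors suffice: color red → {7, 8, 9}; color blue → {1}; color green → {3, 4, 5}; color yellow → {2, 6}. Every edge joins two different colors.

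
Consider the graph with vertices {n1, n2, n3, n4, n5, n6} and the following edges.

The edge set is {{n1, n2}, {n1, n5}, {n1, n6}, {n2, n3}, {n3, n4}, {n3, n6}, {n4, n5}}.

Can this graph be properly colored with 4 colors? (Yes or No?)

Yes

The chromatic number is 3. The cycle n5-n4-n3-n2-n1-n5 has odd length 5, so it cannot be 2-colored; at least 3 colors are needed.
3 colors suffice: color 1 → {n1, n3}; color 2 → {n2, n4, n6}; color 3 → {n5}.
Since 4 ≥ 3, a proper 4-coloring certainly exists.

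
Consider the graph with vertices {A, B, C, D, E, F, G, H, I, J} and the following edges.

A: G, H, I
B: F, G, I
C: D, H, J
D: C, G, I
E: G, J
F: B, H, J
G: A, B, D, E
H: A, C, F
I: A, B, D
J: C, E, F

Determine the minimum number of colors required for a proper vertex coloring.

3

The cycle F-B-I-A-H-F has odd length 5, so it cannot be 2-colored; at least 3 colors are needed.
A valid assignment using 3 colors: A=2, B=2, C=3, D=2, E=2, F=3, G=1, H=1, I=1, J=1. Each edge has distinct colors on its endpoints.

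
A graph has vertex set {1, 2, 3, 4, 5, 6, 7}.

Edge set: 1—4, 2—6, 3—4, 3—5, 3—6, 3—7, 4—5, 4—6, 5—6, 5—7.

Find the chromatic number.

4

3, 4, 5, 6 are mutually adjacent (a clique of size 4), so at least 4 colors are needed.
4 colors suffice: color a → {1, 6, 7}; color b → {2, 3}; color c → {4}; color d → {5}. Each edge has distinct colors on its endpoints.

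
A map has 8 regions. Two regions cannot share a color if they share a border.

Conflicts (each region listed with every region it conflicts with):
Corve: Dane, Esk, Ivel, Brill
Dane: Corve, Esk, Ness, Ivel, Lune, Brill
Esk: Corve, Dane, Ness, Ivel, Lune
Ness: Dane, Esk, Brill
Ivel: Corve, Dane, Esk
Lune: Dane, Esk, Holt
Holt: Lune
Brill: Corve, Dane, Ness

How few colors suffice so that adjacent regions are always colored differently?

Corve, Dane, Esk, Ivel pairwise conflict, so at least 4 colors are needed.
4 colors suffice: Corve=3, Dane=1, Esk=2, Ness=3, Ivel=4, Lune=3, Holt=1, Brill=2. No two conflicting regions share a color.

4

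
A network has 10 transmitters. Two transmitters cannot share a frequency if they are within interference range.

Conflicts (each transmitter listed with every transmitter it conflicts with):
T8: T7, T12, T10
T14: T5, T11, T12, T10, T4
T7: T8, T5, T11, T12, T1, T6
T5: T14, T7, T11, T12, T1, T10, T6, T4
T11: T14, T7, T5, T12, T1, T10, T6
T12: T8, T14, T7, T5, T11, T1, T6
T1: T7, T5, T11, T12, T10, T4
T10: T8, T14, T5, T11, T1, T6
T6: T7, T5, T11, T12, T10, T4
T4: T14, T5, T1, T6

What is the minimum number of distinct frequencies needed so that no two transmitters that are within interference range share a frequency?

5

T7, T5, T11, T12, T1 all conflict with each other, so at least 5 frequencies are needed.
A valid assignment using 5 frequencies: T8=1, T14=4, T7=5, T5=1, T11=2, T12=3, T1=4, T10=3, T6=4, T4=2. Each listed conflict is separated.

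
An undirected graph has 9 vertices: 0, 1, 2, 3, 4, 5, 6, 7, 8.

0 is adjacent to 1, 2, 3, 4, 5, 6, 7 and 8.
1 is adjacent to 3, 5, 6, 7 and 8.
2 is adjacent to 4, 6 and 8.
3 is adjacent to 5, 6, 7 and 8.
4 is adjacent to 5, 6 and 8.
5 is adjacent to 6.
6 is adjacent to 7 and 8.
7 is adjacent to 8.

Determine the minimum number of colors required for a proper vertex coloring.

0, 1, 3, 6, 7, 8 form a clique, so at least 6 colors are needed.
6 colors suffice: color red → {0}; color blue → {6}; color green → {5, 8}; color yellow → {3, 4}; color purple → {1, 2}; color orange → {7}. Every edge joins two different colors.

6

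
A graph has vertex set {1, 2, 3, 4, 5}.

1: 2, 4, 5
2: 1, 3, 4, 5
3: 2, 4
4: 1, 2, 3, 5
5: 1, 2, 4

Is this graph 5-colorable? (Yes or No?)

Yes

The chromatic number is 4. 1, 2, 4, 5 are pairwise adjacent (a clique of size 4), so at least 4 colors are needed.
4 colors suffice: color red → {4}; color blue → {2}; color green → {1, 3}; color yellow → {5}.
Since 5 ≥ 4, a proper 5-coloring certainly exists.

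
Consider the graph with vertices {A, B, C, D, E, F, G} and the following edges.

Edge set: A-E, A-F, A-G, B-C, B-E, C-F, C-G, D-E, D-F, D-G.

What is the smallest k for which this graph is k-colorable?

The cycle E-B-C-F-A-E has odd length 5, so it cannot be 2-colored; at least 3 colors are needed.
A valid assignment using 3 colors: A=1, B=3, C=1, D=1, E=2, F=2, G=2. Each edge has distinct colors on its endpoints.

3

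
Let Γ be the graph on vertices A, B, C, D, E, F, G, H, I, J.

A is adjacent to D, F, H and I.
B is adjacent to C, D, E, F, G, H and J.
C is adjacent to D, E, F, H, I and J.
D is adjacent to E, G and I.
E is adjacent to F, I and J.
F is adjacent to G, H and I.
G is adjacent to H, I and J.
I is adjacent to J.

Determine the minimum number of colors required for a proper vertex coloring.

C, E, I, J are pairwise adjacent (a clique of size 4), so at least 4 colors are needed.
4 colors suffice: color red → {B, I}; color blue → {D, F, J}; color green → {A, C, G}; color yellow → {E, H}. Each edge has distinct colors on its endpoints.

4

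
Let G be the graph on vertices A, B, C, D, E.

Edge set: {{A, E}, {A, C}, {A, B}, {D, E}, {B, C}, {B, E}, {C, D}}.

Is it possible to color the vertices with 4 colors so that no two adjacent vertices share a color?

The chromatic number is 3. A, B, C are pairwise adjacent, so at least 3 colors are needed.
One proper 3-coloring: A=3, B=1, C=2, D=1, E=2.
Since 4 ≥ 3, a proper 4-coloring certainly exists.

Yes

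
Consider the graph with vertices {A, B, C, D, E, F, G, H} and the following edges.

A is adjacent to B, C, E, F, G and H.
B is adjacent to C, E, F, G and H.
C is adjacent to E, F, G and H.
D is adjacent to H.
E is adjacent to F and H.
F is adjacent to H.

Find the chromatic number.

A, B, C, E, F, H are mutually adjacent (a clique of size 6), so at least 6 colors are needed.
A valid assignment using 6 colors: A=1, B=4, C=2, D=1, E=5, F=6, G=3, H=3. Every edge joins two different colors.

6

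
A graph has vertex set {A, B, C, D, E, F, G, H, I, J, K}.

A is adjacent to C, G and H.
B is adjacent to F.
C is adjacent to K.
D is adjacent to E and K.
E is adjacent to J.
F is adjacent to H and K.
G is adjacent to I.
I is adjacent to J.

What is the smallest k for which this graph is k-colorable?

3

The cycle F-K-C-A-H-F has odd length 5, so it cannot be 2-colored; at least 3 colors are needed.
One proper 3-coloring: A=1, B=2, C=3, D=3, E=1, F=1, G=2, H=2, I=1, J=2, K=2. Every edge joins two different colors.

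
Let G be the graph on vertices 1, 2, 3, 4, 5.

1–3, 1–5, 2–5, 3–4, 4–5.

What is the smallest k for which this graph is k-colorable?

2

1 and 3 are adjacent, so at least 2 colors are needed.
A valid assignment using 2 colors: 1=b, 2=b, 3=a, 4=b, 5=a. Every edge joins two different colors.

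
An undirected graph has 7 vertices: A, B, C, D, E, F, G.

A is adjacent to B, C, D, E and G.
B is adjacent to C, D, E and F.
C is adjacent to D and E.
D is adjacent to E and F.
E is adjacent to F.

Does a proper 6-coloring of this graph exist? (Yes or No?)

The chromatic number is 5. A, B, C, D, E are pairwise adjacent (a clique of size 5), so at least 5 colors are needed.
One proper 5-coloring: A=blue, B=green, C=purple, D=yellow, E=red, F=blue, G=red.
Since 6 ≥ 5, a proper 6-coloring certainly exists.

Yes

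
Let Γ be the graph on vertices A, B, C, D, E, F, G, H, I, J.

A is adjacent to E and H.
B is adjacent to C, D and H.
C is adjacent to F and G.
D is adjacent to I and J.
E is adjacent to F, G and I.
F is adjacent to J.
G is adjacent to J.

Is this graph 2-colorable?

No

The cycle C-G-J-D-B-C has odd length 5, so it cannot be 2-colored; at least 3 colors are needed.
So 2 colors are not enough.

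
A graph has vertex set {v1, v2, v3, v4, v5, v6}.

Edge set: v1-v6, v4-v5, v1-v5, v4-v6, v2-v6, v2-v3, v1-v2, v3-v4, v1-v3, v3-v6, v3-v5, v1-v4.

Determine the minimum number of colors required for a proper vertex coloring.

4

v1, v3, v4, v5 are mutually adjacent (a clique of size 4), so at least 4 colors are needed.
4 colors suffice: v1=1, v2=3, v3=2, v4=3, v5=4, v6=4. No two adjacent vertices share a color.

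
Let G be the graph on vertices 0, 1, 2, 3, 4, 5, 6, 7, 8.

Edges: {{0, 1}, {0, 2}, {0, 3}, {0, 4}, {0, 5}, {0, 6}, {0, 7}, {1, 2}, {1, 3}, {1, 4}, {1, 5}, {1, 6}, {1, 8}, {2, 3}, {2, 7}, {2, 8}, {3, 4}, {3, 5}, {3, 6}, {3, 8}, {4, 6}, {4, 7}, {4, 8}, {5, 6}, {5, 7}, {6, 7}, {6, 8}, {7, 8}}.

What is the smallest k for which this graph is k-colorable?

1, 3, 4, 6, 8 are mutually adjacent (a clique of size 5), so at least 5 colors are needed.
A valid assignment using 5 colors: 0=yellow, 1=blue, 2=green, 3=red, 4=purple, 5=purple, 6=green, 7=red, 8=yellow. Each edge has distinct colors on its endpoints.

5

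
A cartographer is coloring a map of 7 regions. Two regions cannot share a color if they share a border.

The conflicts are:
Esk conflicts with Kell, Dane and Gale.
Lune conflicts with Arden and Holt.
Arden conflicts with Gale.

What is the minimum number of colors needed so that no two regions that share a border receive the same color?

Lune and Holt conflict, so at least 2 colors are needed.
A valid assignment using 2 colors: Esk=1, Lune=2, Arden=1, Kell=2, Holt=1, Dane=2, Gale=2. Each listed conflict is separated.

2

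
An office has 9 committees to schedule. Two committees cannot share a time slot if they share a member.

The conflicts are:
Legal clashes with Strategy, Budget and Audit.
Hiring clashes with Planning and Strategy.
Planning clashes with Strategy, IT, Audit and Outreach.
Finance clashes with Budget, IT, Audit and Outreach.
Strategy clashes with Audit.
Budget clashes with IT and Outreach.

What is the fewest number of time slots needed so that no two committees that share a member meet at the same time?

Planning, Strategy, Audit all conflict with each other, so at least 3 time slots are needed.
3 time slots suffice: Legal=1, Hiring=2, Planning=1, Finance=1, Strategy=3, Budget=2, IT=3, Audit=2, Outreach=3. No two conflicting committees share a time slot.

3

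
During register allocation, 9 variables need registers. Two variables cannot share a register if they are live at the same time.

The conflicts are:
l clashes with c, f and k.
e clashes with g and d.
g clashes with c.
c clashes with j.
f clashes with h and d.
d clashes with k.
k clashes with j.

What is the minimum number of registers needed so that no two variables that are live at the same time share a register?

d and k conflict, so at least 2 registers are needed.
2 registers suffice: l=2, e=1, g=2, c=1, f=1, h=2, d=2, k=1, j=2. No two conflicting variables share a register.

2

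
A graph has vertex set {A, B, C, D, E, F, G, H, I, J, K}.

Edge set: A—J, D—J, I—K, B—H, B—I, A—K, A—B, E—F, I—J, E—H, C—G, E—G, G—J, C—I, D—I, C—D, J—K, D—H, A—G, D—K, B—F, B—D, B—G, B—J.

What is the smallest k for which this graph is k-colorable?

A, B, G, J form a clique, so at least 4 colors are needed.
4 colors suffice: A=4, B=1, C=1, D=2, E=1, F=2, G=2, H=3, I=4, J=3, K=1. Every edge joins two different colors.

4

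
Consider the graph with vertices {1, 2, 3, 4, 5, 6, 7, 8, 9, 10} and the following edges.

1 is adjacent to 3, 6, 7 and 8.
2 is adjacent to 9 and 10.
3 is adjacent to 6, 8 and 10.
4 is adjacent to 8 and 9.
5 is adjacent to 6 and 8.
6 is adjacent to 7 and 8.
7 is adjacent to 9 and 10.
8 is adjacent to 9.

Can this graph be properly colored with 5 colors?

Yes

The chromatic number is 4. 1, 3, 6, 8 are pairwise adjacent (a clique of size 4), so at least 4 colors are needed.
4 colors suffice: color a → {2, 7, 8}; color b → {6, 9, 10}; color c → {1, 4, 5}; color d → {3}.
Since 5 ≥ 4, a proper 5-coloring certainly exists.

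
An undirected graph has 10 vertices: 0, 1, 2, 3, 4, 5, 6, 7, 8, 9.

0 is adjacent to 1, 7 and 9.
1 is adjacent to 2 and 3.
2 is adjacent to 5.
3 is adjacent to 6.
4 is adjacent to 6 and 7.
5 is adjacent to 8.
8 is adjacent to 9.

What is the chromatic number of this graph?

2

1 and 3 are adjacent, so at least 2 colors are needed.
2 colors suffice: color a → {0, 2, 3, 4, 8}; color b → {1, 5, 6, 7, 9}. Each edge has distinct colors on its endpoints.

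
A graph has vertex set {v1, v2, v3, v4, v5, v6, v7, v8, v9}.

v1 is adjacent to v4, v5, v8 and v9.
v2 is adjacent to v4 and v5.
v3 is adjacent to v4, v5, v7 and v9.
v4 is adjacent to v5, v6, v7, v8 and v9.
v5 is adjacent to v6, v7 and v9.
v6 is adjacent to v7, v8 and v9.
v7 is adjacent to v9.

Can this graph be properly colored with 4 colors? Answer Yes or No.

v4, v5, v6, v7, v9 are mutually adjacent (a clique of size 5), so at least 5 colors are needed.
So 4 colors are not enough.

No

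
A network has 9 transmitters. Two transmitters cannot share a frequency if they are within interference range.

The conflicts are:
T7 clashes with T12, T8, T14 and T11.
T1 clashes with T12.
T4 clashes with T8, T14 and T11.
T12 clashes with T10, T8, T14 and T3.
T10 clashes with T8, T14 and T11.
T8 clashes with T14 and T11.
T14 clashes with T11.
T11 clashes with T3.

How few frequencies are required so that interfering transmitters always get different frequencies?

T7, T8, T14, T11 all conflict with each other, so at least 4 frequencies are needed.
4 frequencies suffice: frequency 1 → {T1, T8, T3}; frequency 2 → {T14}; frequency 3 → {T12, T11}; frequency 4 → {T7, T4, T10}. No two conflicting transmitters share a frequency.

4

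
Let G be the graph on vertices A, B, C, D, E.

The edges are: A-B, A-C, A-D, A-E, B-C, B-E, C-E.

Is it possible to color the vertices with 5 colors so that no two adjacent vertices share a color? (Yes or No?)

Yes

The chromatic number is 4. A, B, C, E are mutually adjacent (a clique of size 4), so at least 4 colors are needed.
4 colors suffice: color 1 → {A}; color 2 → {C, D}; color 3 → {E}; color 4 → {B}.
Since 5 ≥ 4, a proper 5-coloring certainly exists.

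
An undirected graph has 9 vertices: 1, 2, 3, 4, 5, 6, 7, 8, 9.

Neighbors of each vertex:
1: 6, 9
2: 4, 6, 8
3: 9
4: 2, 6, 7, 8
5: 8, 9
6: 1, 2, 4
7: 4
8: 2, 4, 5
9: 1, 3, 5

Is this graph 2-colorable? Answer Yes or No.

2, 4, 6 form a triangle, so at least 3 colors are needed.
So 2 colors are not enough.

No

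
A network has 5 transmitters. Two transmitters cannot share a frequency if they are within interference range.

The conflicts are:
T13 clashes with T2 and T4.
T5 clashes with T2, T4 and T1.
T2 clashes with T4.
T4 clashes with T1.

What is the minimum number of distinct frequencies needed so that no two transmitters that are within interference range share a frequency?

T13, T2, T4 pairwise conflict, so at least 3 frequencies are needed.
Using 3 frequencies: T13=2, T5=2, T2=3, T4=1, T1=3. Each listed conflict is separated.

3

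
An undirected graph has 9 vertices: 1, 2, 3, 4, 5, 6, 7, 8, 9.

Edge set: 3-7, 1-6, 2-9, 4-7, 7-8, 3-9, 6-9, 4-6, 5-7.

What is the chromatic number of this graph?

3

The cycle 9-3-7-4-6-9 has odd length 5, so it cannot be 2-colored; at least 3 colors are needed.
3 colors suffice: color a → {1, 7, 9}; color b → {2, 3, 5, 6, 8}; color c → {4}. Every edge joins two different colors.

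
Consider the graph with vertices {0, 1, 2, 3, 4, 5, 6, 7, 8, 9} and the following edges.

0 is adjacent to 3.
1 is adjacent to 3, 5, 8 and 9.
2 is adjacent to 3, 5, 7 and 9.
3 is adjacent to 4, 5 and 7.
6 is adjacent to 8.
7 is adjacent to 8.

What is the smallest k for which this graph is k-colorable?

3

2, 3, 7 are mutually adjacent, so at least 3 colors are needed.
3 colors suffice: color red → {3, 8, 9}; color blue → {0, 1, 2, 4, 6}; color green → {5, 7}. Each edge has distinct colors on its endpoints.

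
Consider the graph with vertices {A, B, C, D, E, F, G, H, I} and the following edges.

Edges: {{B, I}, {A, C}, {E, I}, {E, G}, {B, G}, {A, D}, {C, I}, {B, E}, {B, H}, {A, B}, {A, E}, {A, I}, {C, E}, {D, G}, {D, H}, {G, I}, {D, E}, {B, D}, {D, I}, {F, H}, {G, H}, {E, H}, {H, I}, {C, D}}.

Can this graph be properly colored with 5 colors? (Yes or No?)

No

B, D, E, G, H, I form a clique, so at least 6 colors are needed.
So 5 colors are not enough.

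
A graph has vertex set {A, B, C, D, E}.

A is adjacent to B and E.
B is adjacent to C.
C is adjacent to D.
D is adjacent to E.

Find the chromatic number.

The cycle C-B-A-E-D-C has odd length 5, so it cannot be 2-colored; at least 3 colors are needed.
3 colors suffice: color red → {A, C}; color blue → {B, D}; color green → {E}. Every edge joins two different colors.

3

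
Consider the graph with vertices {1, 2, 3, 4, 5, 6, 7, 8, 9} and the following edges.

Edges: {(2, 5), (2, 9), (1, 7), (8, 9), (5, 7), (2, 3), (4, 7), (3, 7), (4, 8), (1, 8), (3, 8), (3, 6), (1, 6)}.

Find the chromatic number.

2

4 and 8 are adjacent, so at least 2 colors are needed.
A valid assignment using 2 colors: 1=red, 2=blue, 3=red, 4=red, 5=red, 6=blue, 7=blue, 8=blue, 9=red. No two adjacent vertices share a color.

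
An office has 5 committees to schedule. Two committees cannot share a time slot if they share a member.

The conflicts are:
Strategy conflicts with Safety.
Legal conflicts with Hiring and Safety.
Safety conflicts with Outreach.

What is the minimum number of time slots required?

2

Safety and Outreach conflict, so at least 2 time slots are needed.
2 time slots suffice: time slot 1 → {Hiring, Safety}; time slot 2 → {Strategy, Legal, Outreach}. No two conflicting committees share a time slot.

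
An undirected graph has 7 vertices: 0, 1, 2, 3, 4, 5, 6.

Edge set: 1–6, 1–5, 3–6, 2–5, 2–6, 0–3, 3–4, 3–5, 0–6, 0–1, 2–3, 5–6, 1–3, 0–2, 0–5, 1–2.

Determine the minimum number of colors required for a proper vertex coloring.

6

0, 1, 2, 3, 5, 6 are pairwise adjacent (a clique of size 6), so at least 6 colors are needed.
6 colors suffice: 0=green, 1=orange, 2=yellow, 3=red, 4=blue, 5=purple, 6=blue. No two adjacent vertices share a color.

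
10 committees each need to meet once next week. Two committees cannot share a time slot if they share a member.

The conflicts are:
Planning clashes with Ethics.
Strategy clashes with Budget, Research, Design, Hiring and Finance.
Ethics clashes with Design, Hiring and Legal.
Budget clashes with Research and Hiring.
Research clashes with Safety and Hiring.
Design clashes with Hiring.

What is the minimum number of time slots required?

Strategy, Budget, Research, Hiring all conflict with each other, so at least 4 time slots are needed.
4 time slots suffice: Planning=2, Strategy=1, Ethics=1, Budget=4, Research=3, Design=3, Safety=1, Hiring=2, Legal=2, Finance=2. No two conflicting committees share a time slot.

4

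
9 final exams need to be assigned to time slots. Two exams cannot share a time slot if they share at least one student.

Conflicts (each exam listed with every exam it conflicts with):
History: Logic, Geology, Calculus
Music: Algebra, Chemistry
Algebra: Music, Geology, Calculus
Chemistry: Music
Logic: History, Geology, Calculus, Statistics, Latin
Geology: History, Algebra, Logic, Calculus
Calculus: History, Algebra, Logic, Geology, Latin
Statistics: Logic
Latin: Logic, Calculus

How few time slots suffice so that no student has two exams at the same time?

History, Logic, Geology, Calculus pairwise conflict, so at least 4 time slots are needed.
4 time slots suffice: time slot 1 → {Algebra, Chemistry, Logic}; time slot 2 → {Music, Calculus, Statistics}; time slot 3 → {Geology, Latin}; time slot 4 → {History}. Every pair that conflicts lands in different time slots.

4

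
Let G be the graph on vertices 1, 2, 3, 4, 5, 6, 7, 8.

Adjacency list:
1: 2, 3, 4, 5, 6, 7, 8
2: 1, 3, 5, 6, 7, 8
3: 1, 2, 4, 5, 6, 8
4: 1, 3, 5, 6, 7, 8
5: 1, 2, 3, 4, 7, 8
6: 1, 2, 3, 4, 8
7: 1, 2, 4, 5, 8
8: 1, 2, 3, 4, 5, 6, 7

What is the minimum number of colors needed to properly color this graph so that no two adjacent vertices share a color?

1, 3, 4, 6, 8 are mutually adjacent (a clique of size 5), so at least 5 colors are needed.
5 colors suffice: color a → {8}; color b → {1}; color c → {3, 7}; color d → {2, 4}; color e → {5, 6}. Each edge has distinct colors on its endpoints.

5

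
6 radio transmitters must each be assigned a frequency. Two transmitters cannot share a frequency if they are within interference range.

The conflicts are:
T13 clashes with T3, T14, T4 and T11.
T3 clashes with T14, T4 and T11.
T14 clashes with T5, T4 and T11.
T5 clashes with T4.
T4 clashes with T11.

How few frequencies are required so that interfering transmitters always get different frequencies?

T13, T3, T14, T4, T11 all conflict with each other, so at least 5 frequencies are needed.
Using 5 frequencies: T13=5, T3=3, T14=1, T5=3, T4=2, T11=4. Each listed conflict is separated.

5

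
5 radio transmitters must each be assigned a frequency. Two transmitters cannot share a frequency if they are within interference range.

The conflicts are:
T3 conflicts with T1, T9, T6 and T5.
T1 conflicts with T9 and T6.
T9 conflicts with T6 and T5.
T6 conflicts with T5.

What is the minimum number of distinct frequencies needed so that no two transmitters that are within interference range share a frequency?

T3, T1, T9, T6 are mutually in conflict, so at least 4 frequencies are needed.
A valid assignment using 4 frequencies: T3=3, T1=4, T9=1, T6=2, T5=4. Every pair that conflicts lands in different frequencies.

4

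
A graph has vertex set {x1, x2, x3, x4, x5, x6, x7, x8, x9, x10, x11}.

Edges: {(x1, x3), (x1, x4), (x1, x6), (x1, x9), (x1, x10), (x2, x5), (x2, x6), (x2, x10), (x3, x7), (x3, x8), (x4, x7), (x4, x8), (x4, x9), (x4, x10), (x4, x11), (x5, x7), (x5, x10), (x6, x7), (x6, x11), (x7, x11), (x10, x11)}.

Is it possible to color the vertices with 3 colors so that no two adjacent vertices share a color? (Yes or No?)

Yes

The chromatic number is 3. x2, x5, x10 are mutually adjacent, so at least 3 colors are needed.
3 colors suffice: color 1 → {x3, x4, x5, x6}; color 2 → {x7, x8, x9, x10}; color 3 → {x1, x2, x11}.
That is already a proper 3-coloring.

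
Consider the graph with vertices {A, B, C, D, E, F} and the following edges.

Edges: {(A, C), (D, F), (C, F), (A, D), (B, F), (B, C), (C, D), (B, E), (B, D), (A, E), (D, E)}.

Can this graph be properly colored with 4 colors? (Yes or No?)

The chromatic number is 4. B, C, D, F are pairwise adjacent (a clique of size 4), so at least 4 colors are needed.
One proper 4-coloring: A=blue, B=blue, C=green, D=red, E=green, F=yellow.
That is already a proper 4-coloring.

Yes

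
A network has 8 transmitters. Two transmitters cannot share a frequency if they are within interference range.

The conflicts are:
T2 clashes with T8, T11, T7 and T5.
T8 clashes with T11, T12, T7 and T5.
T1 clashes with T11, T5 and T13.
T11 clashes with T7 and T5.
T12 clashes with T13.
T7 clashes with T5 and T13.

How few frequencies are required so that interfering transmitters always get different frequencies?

5

T2, T8, T11, T7, T5 are mutually in conflict, so at least 5 frequencies are needed.
A valid assignment using 5 frequencies: T2=5, T8=2, T1=2, T11=3, T12=3, T7=4, T5=1, T13=1. No two conflicting transmitters share a frequency.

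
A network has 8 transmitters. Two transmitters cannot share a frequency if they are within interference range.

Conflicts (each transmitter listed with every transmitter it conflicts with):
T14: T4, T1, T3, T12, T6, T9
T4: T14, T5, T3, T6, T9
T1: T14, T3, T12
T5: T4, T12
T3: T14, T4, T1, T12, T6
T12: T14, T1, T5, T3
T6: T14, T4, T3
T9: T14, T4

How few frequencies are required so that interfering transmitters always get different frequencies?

T14, T1, T3, T12 all conflict with each other, so at least 4 frequencies are needed.
4 frequencies suffice: frequency 1 → {T14, T5}; frequency 2 → {T3, T9}; frequency 3 → {T4, T12}; frequency 4 → {T1, T6}. Every pair that conflicts lands in different frequencies.

4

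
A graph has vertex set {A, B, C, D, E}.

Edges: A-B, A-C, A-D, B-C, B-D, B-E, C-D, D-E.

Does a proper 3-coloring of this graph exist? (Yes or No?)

A, B, C, D are mutually adjacent (a clique of size 4), so at least 4 colors are needed.
So 3 colors are not enough.

No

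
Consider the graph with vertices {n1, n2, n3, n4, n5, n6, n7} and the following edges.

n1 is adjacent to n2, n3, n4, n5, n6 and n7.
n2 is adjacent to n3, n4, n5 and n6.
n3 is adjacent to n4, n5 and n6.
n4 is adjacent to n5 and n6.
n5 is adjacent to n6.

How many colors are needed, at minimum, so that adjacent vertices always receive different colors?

6

n1, n2, n3, n4, n5, n6 are mutually adjacent (a clique of size 6), so at least 6 colors are needed.
6 colors suffice: color 1 → {n1}; color 2 → {n5, n7}; color 3 → {n6}; color 4 → {n3}; color 5 → {n4}; color 6 → {n2}. Every edge joins two different colors.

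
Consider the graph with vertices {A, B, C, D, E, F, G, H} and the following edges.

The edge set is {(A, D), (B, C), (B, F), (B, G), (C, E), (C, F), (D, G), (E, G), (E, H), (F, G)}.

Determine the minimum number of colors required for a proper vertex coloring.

3

B, C, F are pairwise adjacent, so at least 3 colors are needed.
One proper 3-coloring: A=1, B=3, C=1, D=2, E=2, F=2, G=1, H=1. Each edge has distinct colors on its endpoints.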